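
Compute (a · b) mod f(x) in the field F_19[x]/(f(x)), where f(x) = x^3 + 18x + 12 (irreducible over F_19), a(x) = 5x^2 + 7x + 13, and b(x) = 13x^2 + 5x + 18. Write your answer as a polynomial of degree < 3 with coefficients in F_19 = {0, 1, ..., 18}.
a · b ≡ 17x^2 + 2x + 1 (mod f(x))

Multiply in F_19[x]: a(x)·b(x) = (5x^2 + 7x + 13)·(13x^2 + 5x + 18) = 8x^4 + 2x^3 + 9x^2 + x + 6. This has degree ≥ 3, so divide by f(x) over F_19: 8x^4 + 2x^3 + 9x^2 + x + 6 = (8x + 2)·(x^3 + 18x + 12) + (17x^2 + 2x + 1). Hence a·b ≡ 17x^2 + 2x + 1 (mod f). (F_19[x]/(f) is a field with 19^3 = 6859 elements since f is irreducible of degree 3.)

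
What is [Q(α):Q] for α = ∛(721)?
[Q(α):Q] = 3

The minimal polynomial of α is x^3 - 721, irreducible over Q since 721 is not a perfect cube (so x^3 - 721 has no rational root). Hence [Q(α):Q] = deg(m_α) = 3.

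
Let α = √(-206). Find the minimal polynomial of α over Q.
m_α(x) = x^2 + 206

α satisfies α^2 + 206 = 0, so x^2 + 206 annihilates α. Since d = -206 is squarefree and ≠ 1, it is not a perfect square in Q, so x^2 + 206 has no rational root and is therefore irreducible over Q (a degree-2 polynomial over a field is irreducible iff it has no root). Hence m_α(x) = x^2 + 206.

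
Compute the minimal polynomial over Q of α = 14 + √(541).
m_α(x) = x^2 - 28x - 345

From α - 14 = √(541), squaring gives (α - 14)^2 = 541, i.e. α^2 - 28α + 196 = 541, so α^2 - 28α - 345 = 0. The discriminant of x^2 - 28x - 345 is (-28)^2 - 4·(-345) = 784 + 1380 = 2164, and 4·(541) is not a perfect square in Q since 541 is squarefree and ≠ 1. Hence x^2 - 28x - 345 is irreducible over Q and is the minimal polynomial of α.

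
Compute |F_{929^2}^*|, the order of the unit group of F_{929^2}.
|F_{929^2}^*| = 863040

F_{929^2} has 929^2 = 863041 elements; its multiplicative group consists of all nonzero elements, so |F_{929^2}^*| = 863041 - 1 = 863040. (It is cyclic since any finite subgroup of the multiplicative group of a field is cyclic.)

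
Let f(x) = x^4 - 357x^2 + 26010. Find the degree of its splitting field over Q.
[K : Q] = 4

Solving the quadratic in x^2: x^2 = (357 ± √(357^2 - 4·26010))/2 = (357 ± √23409)/2 = (357 ± 153)/2, giving x^2 = 255 or x^2 = 102. So f(x) = (x^2 - 255)(x^2 - 102) and the roots of f are ±√255, ±√102. Hence the splitting field is K = Q(√255, √102). Since 255 and 102 are distinct squarefree integers > 1, their product 26010 is not a perfect square, so √102 ∉ Q(√255). By the tower law [K:Q] = [Q(√255,√102):Q(√255)] · [Q(√255):Q] = 2 · 2 = 4.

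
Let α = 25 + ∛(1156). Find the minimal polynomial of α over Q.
m_α(x) = x^3 - 75x^2 + 1875x - 16781

Set β = α - 25 = ∛(1156), so β^3 = 1156. Then (α - 25)^3 - 1156 = 0, i.e. α is a root of g(x) = (x - 25)^3 - 1156 = x^3 - 75x^2 + 1875x - 16781. Since g(x) = h(x - 25) where h(x) = x^3 - 1156, and h is irreducible over Q (because 1156 is not a perfect cube, so h has no rational root, and a monic cubic with no rational root is irreducible), g is also irreducible (irreducibility is preserved under the substitution x → x - 25). Hence m_α(x) = x^3 - 75x^2 + 1875x - 16781.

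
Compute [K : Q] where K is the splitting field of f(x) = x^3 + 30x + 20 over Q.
[K : Q] = 6

By the rational root test, any rational root of the monic integer polynomial f(x) = x^3 + 30x + 20 must be an integer dividing the constant term 20, i.e. one of ±{1, 2, 4, 5, 10, 20}. Evaluating: f(1) = 51, f(-1) = -11, f(2) = 88, f(-2) = -48, f(4) = 204, f(-4) = -164, f(5) = 295, f(-5) = -255, f(10) = 1320, f(-10) = -1280, f(20) = 8620, f(-20) = -8580; none is 0, so f has no rational root and is therefore irreducible over Q (a cubic with no linear factor over a field is irreducible). For an irreducible cubic, the Galois group is A_3 or S_3 according as the discriminant disc(f) = -4a^3 - 27b^2 = -4·(30)^3 - 27·(20)^2 = -118800 is or is not a square in Q. Here disc(f) = -118800 is not a perfect square in Q, so the Galois group of f over Q is not contained in A_3 and must be all of S_3. The splitting field has degree |S_3| = 6 over Q, so [K : Q] = 6.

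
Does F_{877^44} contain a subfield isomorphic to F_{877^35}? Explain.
No: F_{877^35} is not a subfield of F_{877^44}

F_{p^m} embeds in F_{p^n} iff m | n. Here 35 ∤ 44 (since 44 = 1·35 + 9 with remainder 9 ≠ 0), so F_{877^35} is not a subfield of F_{877^44}. Equivalently: if it were, the tower law would give 35 = [F_{877^35}:F_877] dividing [F_{877^44}:F_877] = 44, contradiction.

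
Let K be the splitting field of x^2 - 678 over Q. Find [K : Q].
[K : Q] = 2

f(x) = x^2 - 678 factors as (x - √678)(x + √678). The splitting field is K = Q(√678). Since 678 is squarefree and > 1, it is not a perfect square, so x^2 - 678 is irreducible over Q and [Q(√678) : Q] = 2. Hence [K : Q] = 2.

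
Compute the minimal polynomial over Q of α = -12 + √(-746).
m_α(x) = x^2 + 24x + 890

From α + 12 = √(-746), squaring gives (α + 12)^2 = -746, i.e. α^2 + 24α + 144 = -746, so α^2 + 24α + 890 = 0. The discriminant of x^2 + 24x + 890 is (24)^2 - 4·(890) = 576 - 3560 = -2984, and 4·(-746) is not a perfect square in Q since -746 is squarefree and ≠ 1. Hence x^2 + 24x + 890 is irreducible over Q and is the minimal polynomial of α.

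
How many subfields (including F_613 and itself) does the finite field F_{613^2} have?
F_{613^2} has 2 subfields

The subfields of F_{p^n} are exactly the fields F_{p^d} for d | n (each is the fixed field of the unique index-d subgroup of Gal(F_{p^n}/F_p) ≅ Z/nZ). The divisors of n = 2 are {1, 2}, giving 2 subfields: F_{613^1}, F_{613^2}.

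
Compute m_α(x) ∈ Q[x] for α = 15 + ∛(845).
m_α(x) = x^3 - 45x^2 + 675x - 4220

Set β = α - 15 = ∛(845), so β^3 = 845. Then (α - 15)^3 - 845 = 0, i.e. α is a root of g(x) = (x - 15)^3 - 845 = x^3 - 45x^2 + 675x - 4220. Since g(x) = h(x - 15) where h(x) = x^3 - 845, and h is irreducible over Q (because 845 is not a perfect cube, so h has no rational root, and a monic cubic with no rational root is irreducible), g is also irreducible (irreducibility is preserved under the substitution x → x - 15). Hence m_α(x) = x^3 - 45x^2 + 675x - 4220.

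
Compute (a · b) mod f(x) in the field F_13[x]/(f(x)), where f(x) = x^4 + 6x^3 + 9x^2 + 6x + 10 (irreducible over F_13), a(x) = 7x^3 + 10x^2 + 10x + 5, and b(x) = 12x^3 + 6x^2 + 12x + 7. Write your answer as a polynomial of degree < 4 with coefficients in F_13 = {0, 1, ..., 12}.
a · b ≡ 3x^3 + 2x^2 + x + 9 (mod f(x))

Multiply in F_13[x]: a(x)·b(x) = (7x^3 + 10x^2 + 10x + 5)·(12x^3 + 6x^2 + 12x + 7) = 6x^6 + 6x^5 + 4x^4 + 3x^3 + 12x^2 + 9. This has degree ≥ 4, so divide by f(x) over F_13: 6x^6 + 6x^5 + 4x^4 + 3x^3 + 12x^2 + 9 = (6x^2 + 9x)·(x^4 + 6x^3 + 9x^2 + 6x + 10) + (3x^3 + 2x^2 + x + 9). Hence a·b ≡ 3x^3 + 2x^2 + x + 9 (mod f). (F_13[x]/(f) is a field with 13^4 = 28561 elements since f is irreducible of degree 4.)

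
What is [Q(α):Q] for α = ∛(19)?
[Q(α):Q] = 3

The minimal polynomial of α is x^3 - 19, irreducible over Q since 19 is not a perfect cube (so x^3 - 19 has no rational root). Hence [Q(α):Q] = deg(m_α) = 3.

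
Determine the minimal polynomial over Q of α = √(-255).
m_α(x) = x^2 + 255

α satisfies α^2 + 255 = 0, so x^2 + 255 annihilates α. Since d = -255 is squarefree and ≠ 1, it is not a perfect square in Q, so x^2 + 255 has no rational root and is therefore irreducible over Q (a degree-2 polynomial over a field is irreducible iff it has no root). Hence m_α(x) = x^2 + 255.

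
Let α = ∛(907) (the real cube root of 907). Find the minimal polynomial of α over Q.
m_α(x) = x^3 - 907

α satisfies α^3 = 907, so x^3 - 907 annihilates α. By the rational root test, a rational root p/q (in lowest terms) of x^3 - 907 would satisfy p^3 = 907 q^3, forcing q = 1 and p^3 = 907; but 907 is not a perfect cube, contradiction. A monic cubic over Q with no rational root is irreducible (any nontrivial factorization would include a linear factor). Hence x^3 - 907 is the minimal polynomial of α, and in particular [Q(α):Q] = 3.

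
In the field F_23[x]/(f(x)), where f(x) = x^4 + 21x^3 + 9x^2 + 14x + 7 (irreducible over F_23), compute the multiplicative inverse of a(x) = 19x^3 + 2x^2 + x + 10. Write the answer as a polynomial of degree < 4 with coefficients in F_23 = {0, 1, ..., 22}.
a(x)^(-1) ≡ 15x^3 + 7x^2 + 3x + 4 (mod f(x))

Since f is irreducible over F_23, F_23[x]/(f) is a field and a(x) ≠ 0 has an inverse. Apply the extended Euclidean algorithm to f(x) and a(x) in F_23[x]: f(x) = (17x + 9)·a(x) + (20x^2 + 19x + 9);  a(x) = (9x + 18)·(20x^2 + 19x + 9) + (15x + 9);  (20x^2 + 19x + 9) = (9x + 2)·(15x + 9) + (14). The last nonzero remainder is the constant 14 = gcd(f, a) in F_23. Back-substituting through the division chain expresses 14 = s(x)·a(x) + t(x)·f(x) with s(x) ≡ 3x^3 + 6x^2 + 19x + 10 (mod f), so (3x^3 + 6x^2 + 19x + 10)·a(x) ≡ 14 (mod f). Multiplying by 14^(-1) ≡ 5 in F_23 gives a(x)^(-1) ≡ 5·(3x^3 + 6x^2 + 19x + 10) ≡ 15x^3 + 7x^2 + 3x + 4 (mod f). Check: (19x^3 + 2x^2 + x + 10)·(15x^3 + 7x^2 + 3x + 4) = 9x^6 + 2x^5 + 17x^4 + 9x^3 + 12x^2 + 11x + 17 ≡ 1 (mod x^4 + 21x^3 + 9x^2 + 14x + 7).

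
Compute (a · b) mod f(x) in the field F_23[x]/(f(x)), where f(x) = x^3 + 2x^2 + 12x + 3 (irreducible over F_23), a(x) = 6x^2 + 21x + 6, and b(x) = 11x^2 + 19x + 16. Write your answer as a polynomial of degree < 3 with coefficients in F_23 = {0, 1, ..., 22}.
a · b ≡ 10x^2 + 19x + 9 (mod f(x))

Multiply in F_23[x]: a(x)·b(x) = (6x^2 + 21x + 6)·(11x^2 + 19x + 16) = 20x^4 + 9x^2 + 13x + 4. This has degree ≥ 3, so divide by f(x) over F_23: 20x^4 + 9x^2 + 13x + 4 = (20x + 6)·(x^3 + 2x^2 + 12x + 3) + (10x^2 + 19x + 9). Hence a·b ≡ 10x^2 + 19x + 9 (mod f). (F_23[x]/(f) is a field with 23^3 = 12167 elements since f is irreducible of degree 3.)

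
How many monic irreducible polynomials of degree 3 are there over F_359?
There are 15422640 monic irreducible polynomials of degree 3 over F_359

Each element of F_{359^3} that lies in no proper subfield is a root of exactly one monic irreducible of degree 3 over F_359, and each such polynomial has 3 distinct roots in F_{359^3}. By Möbius inversion the count is N_359(3) = (1/3) Σ_{d|3} μ(3/d) · 359^d = (1/3)(μ(3)·359^1 + μ(1)·359^3) = 46267920/3 = 15422640.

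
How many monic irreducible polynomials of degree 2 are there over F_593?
There are 175528 monic irreducible polynomials of degree 2 over F_593

Each element of F_{593^2} that lies in no proper subfield is a root of exactly one monic irreducible of degree 2 over F_593, and each such polynomial has 2 distinct roots in F_{593^2}. By Möbius inversion the count is N_593(2) = (1/2) Σ_{d|2} μ(2/d) · 593^d = (1/2)(μ(2)·593^1 + μ(1)·593^2) = 351056/2 = 175528.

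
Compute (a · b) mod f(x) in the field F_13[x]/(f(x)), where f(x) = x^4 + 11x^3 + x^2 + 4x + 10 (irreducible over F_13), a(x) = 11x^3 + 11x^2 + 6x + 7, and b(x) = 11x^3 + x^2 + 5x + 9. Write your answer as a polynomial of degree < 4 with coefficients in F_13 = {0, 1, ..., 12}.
a · b ≡ 12x^2 + 8x (mod f(x))

Multiply in F_13[x]: a(x)·b(x) = (11x^3 + 11x^2 + 6x + 7)·(11x^3 + x^2 + 5x + 9) = 4x^6 + 2x^5 + 2x^4 + 3x^3 + 6x^2 + 11x + 11. This has degree ≥ 4, so divide by f(x) over F_13: 4x^6 + 2x^5 + 2x^4 + 3x^3 + 6x^2 + 11x + 11 = (4x^2 + 10x + 5)·(x^4 + 11x^3 + x^2 + 4x + 10) + (12x^2 + 8x). Hence a·b ≡ 12x^2 + 8x (mod f). (F_13[x]/(f) is a field with 13^4 = 28561 elements since f is irreducible of degree 4.)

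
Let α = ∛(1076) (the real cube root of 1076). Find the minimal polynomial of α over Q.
m_α(x) = x^3 - 1076

α satisfies α^3 = 1076, so x^3 - 1076 annihilates α. By the rational root test, a rational root p/q (in lowest terms) of x^3 - 1076 would satisfy p^3 = 1076 q^3, forcing q = 1 and p^3 = 1076; but 1076 is not a perfect cube, contradiction. A monic cubic over Q with no rational root is irreducible (any nontrivial factorization would include a linear factor). Hence x^3 - 1076 is the minimal polynomial of α, and in particular [Q(α):Q] = 3.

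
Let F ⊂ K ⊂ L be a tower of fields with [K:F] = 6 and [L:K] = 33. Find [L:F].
[L:F] = 198

The tower law says that for any tower of field extensions F ⊂ K ⊂ L with finite degrees, [L:F] = [L:K] · [K:F]. Here this gives [L:F] = 33 · 6 = 198.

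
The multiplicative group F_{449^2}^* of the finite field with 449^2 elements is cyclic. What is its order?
|F_{449^2}^*| = 201600

F_{449^2} has 449^2 = 201601 elements; its multiplicative group consists of all nonzero elements, so |F_{449^2}^*| = 201601 - 1 = 201600. (It is cyclic since any finite subgroup of the multiplicative group of a field is cyclic.)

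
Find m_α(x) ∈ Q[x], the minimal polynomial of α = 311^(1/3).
m_α(x) = x^3 - 311

α satisfies α^3 = 311, so x^3 - 311 annihilates α. By the rational root test, a rational root p/q (in lowest terms) of x^3 - 311 would satisfy p^3 = 311 q^3, forcing q = 1 and p^3 = 311; but 311 is not a perfect cube, contradiction. A monic cubic over Q with no rational root is irreducible (any nontrivial factorization would include a linear factor). Hence x^3 - 311 is the minimal polynomial of α, and in particular [Q(α):Q] = 3.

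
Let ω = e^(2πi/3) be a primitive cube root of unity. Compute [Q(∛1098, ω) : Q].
[Q(∛1098, ω) : Q] = 6

[Q(∛1098):Q] = 3 (min poly x^3 - 1098, irreducible since 1098 is not a perfect cube). [Q(ω):Q] = 2 (min poly x^2 + x + 1). Since Q(∛1098) ⊂ R and ω ∉ R, we have ω ∉ Q(∛1098), so x^2 + x + 1 remains irreducible over Q(∛1098) and [Q(∛1098, ω) : Q(∛1098)] = 2. By the tower law, [Q(∛1098, ω) : Q] = 3 · 2 = 6. (In fact Q(∛1098, ω) is the splitting field of x^3 - 1098 over Q.)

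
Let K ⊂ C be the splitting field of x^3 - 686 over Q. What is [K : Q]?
[K : Q] = 6

The roots of x^3 - 686 are ∛686, ω∛686, ω^2∛686 where ω = e^(2πi/3) is a primitive cube root of unity, so K = Q(∛686, ω). Now [Q(∛686):Q] = 3 (since 686 is not a perfect cube, x^3 - 686 is irreducible) and [Q(ω):Q] = 2. Both 2 and 3 divide [K:Q], and [K:Q] ≤ 3·2 = 6, so [K:Q] = 6. (Equivalently: Q(∛686) ⊂ R but ω ∉ R, so [K : Q(∛686)] = 2.)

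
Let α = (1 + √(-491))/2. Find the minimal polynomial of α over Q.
m_α(x) = x^2 - x + 123

From 2α - 1 = √(-491), squaring gives (2α - 1)^2 = -491, i.e. 4α^2 - 4α + 1 = -491, so α^2 - α + (1 + 491)/4 = 0. Since -491 ≡ 1 (mod 4), (1 + 491)/4 = 123 ∈ Z. The polynomial x^2 - x + 123 has discriminant 1 - 4·(123) = -491, which is not a perfect square in Q (d = -491 is squarefree and ≠ 1), so x^2 - x + 123 is irreducible over Q. It is the minimal polynomial of α.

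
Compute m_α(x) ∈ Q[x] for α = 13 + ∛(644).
m_α(x) = x^3 - 39x^2 + 507x - 2841

Set β = α - 13 = ∛(644), so β^3 = 644. Then (α - 13)^3 - 644 = 0, i.e. α is a root of g(x) = (x - 13)^3 - 644 = x^3 - 39x^2 + 507x - 2841. Since g(x) = h(x - 13) where h(x) = x^3 - 644, and h is irreducible over Q (because 644 is not a perfect cube, so h has no rational root, and a monic cubic with no rational root is irreducible), g is also irreducible (irreducibility is preserved under the substitution x → x - 13). Hence m_α(x) = x^3 - 39x^2 + 507x - 2841.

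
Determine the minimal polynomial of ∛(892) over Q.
m_α(x) = x^3 - 892

α satisfies α^3 = 892, so x^3 - 892 annihilates α. By the rational root test, a rational root p/q (in lowest terms) of x^3 - 892 would satisfy p^3 = 892 q^3, forcing q = 1 and p^3 = 892; but 892 is not a perfect cube, contradiction. A monic cubic over Q with no rational root is irreducible (any nontrivial factorization would include a linear factor). Hence x^3 - 892 is the minimal polynomial of α, and in particular [Q(α):Q] = 3.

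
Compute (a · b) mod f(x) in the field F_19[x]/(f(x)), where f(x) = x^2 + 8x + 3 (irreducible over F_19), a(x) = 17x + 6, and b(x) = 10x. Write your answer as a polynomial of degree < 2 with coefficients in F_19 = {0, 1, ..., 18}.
a · b ≡ 11x + 3 (mod f(x))

Multiply in F_19[x]: a(x)·b(x) = (17x + 6)·(10x) = 18x^2 + 3x. This has degree ≥ 2, so divide by f(x) over F_19: 18x^2 + 3x = (18)·(x^2 + 8x + 3) + (11x + 3). Hence a·b ≡ 11x + 3 (mod f). (F_19[x]/(f) is a field with 19^2 = 361 elements since f is irreducible of degree 2.)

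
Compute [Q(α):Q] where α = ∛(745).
[Q(α):Q] = 3

The minimal polynomial of α is x^3 - 745, irreducible over Q since 745 is not a perfect cube (so x^3 - 745 has no rational root). Hence [Q(α):Q] = deg(m_α) = 3.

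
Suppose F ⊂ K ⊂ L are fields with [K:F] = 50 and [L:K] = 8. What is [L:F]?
[L:F] = 400

The tower law says that for any tower of field extensions F ⊂ K ⊂ L with finite degrees, [L:F] = [L:K] · [K:F]. Here this gives [L:F] = 8 · 50 = 400.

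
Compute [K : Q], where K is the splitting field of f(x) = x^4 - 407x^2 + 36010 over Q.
[K : Q] = 4

Solving the quadratic in x^2: x^2 = (407 ± √(407^2 - 4·36010))/2 = (407 ± √21609)/2 = (407 ± 147)/2, giving x^2 = 277 or x^2 = 130. So f(x) = (x^2 - 277)(x^2 - 130) and the roots of f are ±√277, ±√130. Hence the splitting field is K = Q(√277, √130). Since 277 and 130 are distinct squarefree integers > 1, their product 36010 is not a perfect square, so √130 ∉ Q(√277). By the tower law [K:Q] = [Q(√277,√130):Q(√277)] · [Q(√277):Q] = 2 · 2 = 4.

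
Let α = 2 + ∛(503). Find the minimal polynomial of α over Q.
m_α(x) = x^3 - 6x^2 + 12x - 511

Set β = α - 2 = ∛(503), so β^3 = 503. Then (α - 2)^3 - 503 = 0, i.e. α is a root of g(x) = (x - 2)^3 - 503 = x^3 - 6x^2 + 12x - 511. Since g(x) = h(x - 2) where h(x) = x^3 - 503, and h is irreducible over Q (because 503 is not a perfect cube, so h has no rational root, and a monic cubic with no rational root is irreducible), g is also irreducible (irreducibility is preserved under the substitution x → x - 2). Hence m_α(x) = x^3 - 6x^2 + 12x - 511.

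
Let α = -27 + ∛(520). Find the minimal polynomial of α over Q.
m_α(x) = x^3 + 81x^2 + 2187x + 19163

Set β = α + 27 = ∛(520), so β^3 = 520. Then (α + 27)^3 - 520 = 0, i.e. α is a root of g(x) = (x + 27)^3 - 520 = x^3 + 81x^2 + 2187x + 19163. Since g(x) = h(x + 27) where h(x) = x^3 - 520, and h is irreducible over Q (because 520 is not a perfect cube, so h has no rational root, and a monic cubic with no rational root is irreducible), g is also irreducible (irreducibility is preserved under the substitution x → x + 27). Hence m_α(x) = x^3 + 81x^2 + 2187x + 19163.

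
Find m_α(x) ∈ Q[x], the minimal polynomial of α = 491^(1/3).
m_α(x) = x^3 - 491

α satisfies α^3 = 491, so x^3 - 491 annihilates α. By the rational root test, a rational root p/q (in lowest terms) of x^3 - 491 would satisfy p^3 = 491 q^3, forcing q = 1 and p^3 = 491; but 491 is not a perfect cube, contradiction. A monic cubic over Q with no rational root is irreducible (any nontrivial factorization would include a linear factor). Hence x^3 - 491 is the minimal polynomial of α, and in particular [Q(α):Q] = 3.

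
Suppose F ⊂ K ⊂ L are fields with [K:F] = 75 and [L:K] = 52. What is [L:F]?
[L:F] = 3900

The tower law says that for any tower of field extensions F ⊂ K ⊂ L with finite degrees, [L:F] = [L:K] · [K:F]. Here this gives [L:F] = 52 · 75 = 3900.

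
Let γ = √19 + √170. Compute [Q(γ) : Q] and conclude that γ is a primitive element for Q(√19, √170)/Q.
[Q(γ) : Q] = 4 (equivalently, Q(γ) = Q(√19, √170))

Obviously Q(γ) ⊆ Q(√19, √170), and [Q(√19, √170):Q] = 4 (since 19, 170 are distinct squarefree integers > 1 with 3230 not a perfect square). To show equality we compute the minimal polynomial of γ. From γ = √19 + √170: γ^2 = 19 + 2√(3230) + 170 = 189 + 2√(3230), so γ^2 - 189 = 2√(3230); squaring, (γ^2 - 189)^2 = 4·3230, i.e. γ^4 - 378γ^2 + 35721 - 12920 = 0, i.e. γ^4 - 378γ^2 + 22801 = 0. So γ is a root of x^4 - 378x^2 + 22801. This polynomial is irreducible over Q: it has no rational root (each ±√19 ± √170 is irrational), and any factorization into two quadratics over Q would force √(3230) ∈ Q (pairing opposite roots) or √19, √170 ∈ Q (other pairings), all impossible. Hence [Q(γ):Q] = 4 = [Q(√19, √170):Q], so Q(γ) = Q(√19, √170).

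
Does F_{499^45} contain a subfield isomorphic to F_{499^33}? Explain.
No: F_{499^33} is not a subfield of F_{499^45}

F_{p^m} embeds in F_{p^n} iff m | n. Here 33 ∤ 45 (since 45 = 1·33 + 12 with remainder 12 ≠ 0), so F_{499^33} is not a subfield of F_{499^45}. Equivalently: if it were, the tower law would give 33 = [F_{499^33}:F_499] dividing [F_{499^45}:F_499] = 45, contradiction.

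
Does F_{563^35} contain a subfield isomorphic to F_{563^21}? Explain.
No: F_{563^21} is not a subfield of F_{563^35}

F_{p^m} embeds in F_{p^n} iff m | n. Here 21 ∤ 35 (since 35 = 1·21 + 14 with remainder 14 ≠ 0), so F_{563^21} is not a subfield of F_{563^35}. Equivalently: if it were, the tower law would give 21 = [F_{563^21}:F_563] dividing [F_{563^35}:F_563] = 35, contradiction.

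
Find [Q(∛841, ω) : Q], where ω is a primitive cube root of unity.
[Q(∛841, ω) : Q] = 6

[Q(∛841):Q] = 3 (min poly x^3 - 841, irreducible since 841 is not a perfect cube). [Q(ω):Q] = 2 (min poly x^2 + x + 1). Since Q(∛841) ⊂ R and ω ∉ R, we have ω ∉ Q(∛841), so x^2 + x + 1 remains irreducible over Q(∛841) and [Q(∛841, ω) : Q(∛841)] = 2. By the tower law, [Q(∛841, ω) : Q] = 3 · 2 = 6. (In fact Q(∛841, ω) is the splitting field of x^3 - 841 over Q.)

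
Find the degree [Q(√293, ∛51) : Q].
[Q(√293, ∛51) : Q] = 6

Let L = Q(√293, ∛51). Since Q(√293) ⊂ L and [Q(√293):Q] = 2, the tower law gives 2 | [L:Q]. Likewise Q(∛51) ⊂ L with [Q(∛51):Q] = 3 (because 51 is not a perfect cube), so 3 | [L:Q]. As gcd(2,3) = 1, [L:Q] is divisible by 6. Conversely L is generated over Q by √293 and ∛51, so [L:Q] ≤ 2·3 = 6. Therefore [Q(√293, ∛51) : Q] = 6.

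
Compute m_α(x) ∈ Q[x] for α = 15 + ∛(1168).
m_α(x) = x^3 - 45x^2 + 675x - 4543

Set β = α - 15 = ∛(1168), so β^3 = 1168. Then (α - 15)^3 - 1168 = 0, i.e. α is a root of g(x) = (x - 15)^3 - 1168 = x^3 - 45x^2 + 675x - 4543. Since g(x) = h(x - 15) where h(x) = x^3 - 1168, and h is irreducible over Q (because 1168 is not a perfect cube, so h has no rational root, and a monic cubic with no rational root is irreducible), g is also irreducible (irreducibility is preserved under the substitution x → x - 15). Hence m_α(x) = x^3 - 45x^2 + 675x - 4543.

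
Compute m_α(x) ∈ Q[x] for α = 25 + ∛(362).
m_α(x) = x^3 - 75x^2 + 1875x - 15987

Set β = α - 25 = ∛(362), so β^3 = 362. Then (α - 25)^3 - 362 = 0, i.e. α is a root of g(x) = (x - 25)^3 - 362 = x^3 - 75x^2 + 1875x - 15987. Since g(x) = h(x - 25) where h(x) = x^3 - 362, and h is irreducible over Q (because 362 is not a perfect cube, so h has no rational root, and a monic cubic with no rational root is irreducible), g is also irreducible (irreducibility is preserved under the substitution x → x - 25). Hence m_α(x) = x^3 - 75x^2 + 1875x - 15987.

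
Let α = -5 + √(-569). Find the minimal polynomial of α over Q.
m_α(x) = x^2 + 10x + 594

From α + 5 = √(-569), squaring gives (α + 5)^2 = -569, i.e. α^2 + 10α + 25 = -569, so α^2 + 10α + 594 = 0. The discriminant of x^2 + 10x + 594 is (10)^2 - 4·(594) = 100 - 2376 = -2276, and 4·(-569) is not a perfect square in Q since -569 is squarefree and ≠ 1. Hence x^2 + 10x + 594 is irreducible over Q and is the minimal polynomial of α.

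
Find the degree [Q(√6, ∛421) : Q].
[Q(√6, ∛421) : Q] = 6

Let L = Q(√6, ∛421). Since Q(√6) ⊂ L and [Q(√6):Q] = 2, the tower law gives 2 | [L:Q]. Likewise Q(∛421) ⊂ L with [Q(∛421):Q] = 3 (because 421 is not a perfect cube), so 3 | [L:Q]. As gcd(2,3) = 1, [L:Q] is divisible by 6. Conversely L is generated over Q by √6 and ∛421, so [L:Q] ≤ 2·3 = 6. Therefore [Q(√6, ∛421) : Q] = 6.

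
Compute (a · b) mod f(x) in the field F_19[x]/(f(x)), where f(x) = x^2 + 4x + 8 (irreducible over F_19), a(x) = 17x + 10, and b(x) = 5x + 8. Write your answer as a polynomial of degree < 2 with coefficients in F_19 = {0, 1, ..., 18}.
a · b ≡ 17x + 8 (mod f(x))

Multiply in F_19[x]: a(x)·b(x) = (17x + 10)·(5x + 8) = 9x^2 + 15x + 4. This has degree ≥ 2, so divide by f(x) over F_19: 9x^2 + 15x + 4 = (9)·(x^2 + 4x + 8) + (17x + 8). Hence a·b ≡ 17x + 8 (mod f). (F_19[x]/(f) is a field with 19^2 = 361 elements since f is irreducible of degree 2.)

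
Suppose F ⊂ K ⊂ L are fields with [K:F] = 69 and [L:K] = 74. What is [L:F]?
[L:F] = 5106

The tower law says that for any tower of field extensions F ⊂ K ⊂ L with finite degrees, [L:F] = [L:K] · [K:F]. Here this gives [L:F] = 74 · 69 = 5106.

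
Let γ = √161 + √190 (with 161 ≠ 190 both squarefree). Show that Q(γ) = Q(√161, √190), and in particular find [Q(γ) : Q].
[Q(γ) : Q] = 4 (equivalently, Q(γ) = Q(√161, √190))

Obviously Q(γ) ⊆ Q(√161, √190), and [Q(√161, √190):Q] = 4 (since 161, 190 are distinct squarefree integers > 1 with 30590 not a perfect square). To show equality we compute the minimal polynomial of γ. From γ = √161 + √190: γ^2 = 161 + 2√(30590) + 190 = 351 + 2√(30590), so γ^2 - 351 = 2√(30590); squaring, (γ^2 - 351)^2 = 4·30590, i.e. γ^4 - 702γ^2 + 123201 - 122360 = 0, i.e. γ^4 - 702γ^2 + 841 = 0. So γ is a root of x^4 - 702x^2 + 841. This polynomial is irreducible over Q: it has no rational root (each ±√161 ± √190 is irrational), and any factorization into two quadratics over Q would force √(30590) ∈ Q (pairing opposite roots) or √161, √190 ∈ Q (other pairings), all impossible. Hence [Q(γ):Q] = 4 = [Q(√161, √190):Q], so Q(γ) = Q(√161, √190).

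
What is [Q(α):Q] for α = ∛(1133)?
[Q(α):Q] = 3

The minimal polynomial of α is x^3 - 1133, irreducible over Q since 1133 is not a perfect cube (so x^3 - 1133 has no rational root). Hence [Q(α):Q] = deg(m_α) = 3.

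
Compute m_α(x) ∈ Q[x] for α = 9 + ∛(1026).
m_α(x) = x^3 - 27x^2 + 243x - 1755

Set β = α - 9 = ∛(1026), so β^3 = 1026. Then (α - 9)^3 - 1026 = 0, i.e. α is a root of g(x) = (x - 9)^3 - 1026 = x^3 - 27x^2 + 243x - 1755. Since g(x) = h(x - 9) where h(x) = x^3 - 1026, and h is irreducible over Q (because 1026 is not a perfect cube, so h has no rational root, and a monic cubic with no rational root is irreducible), g is also irreducible (irreducibility is preserved under the substitution x → x - 9). Hence m_α(x) = x^3 - 27x^2 + 243x - 1755.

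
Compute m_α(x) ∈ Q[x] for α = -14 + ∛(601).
m_α(x) = x^3 + 42x^2 + 588x + 2143

Set β = α + 14 = ∛(601), so β^3 = 601. Then (α + 14)^3 - 601 = 0, i.e. α is a root of g(x) = (x + 14)^3 - 601 = x^3 + 42x^2 + 588x + 2143. Since g(x) = h(x + 14) where h(x) = x^3 - 601, and h is irreducible over Q (because 601 is not a perfect cube, so h has no rational root, and a monic cubic with no rational root is irreducible), g is also irreducible (irreducibility is preserved under the substitution x → x + 14). Hence m_α(x) = x^3 + 42x^2 + 588x + 2143.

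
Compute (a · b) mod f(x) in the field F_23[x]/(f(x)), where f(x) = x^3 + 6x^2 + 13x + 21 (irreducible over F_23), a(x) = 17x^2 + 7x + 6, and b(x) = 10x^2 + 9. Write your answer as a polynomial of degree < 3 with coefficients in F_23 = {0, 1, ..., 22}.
a · b ≡ 11x + 17 (mod f(x))

Multiply in F_23[x]: a(x)·b(x) = (17x^2 + 7x + 6)·(10x^2 + 9) = 9x^4 + x^3 + 6x^2 + 17x + 8. This has degree ≥ 3, so divide by f(x) over F_23: 9x^4 + x^3 + 6x^2 + 17x + 8 = (9x + 16)·(x^3 + 6x^2 + 13x + 21) + (11x + 17). Hence a·b ≡ 11x + 17 (mod f). (F_23[x]/(f) is a field with 23^3 = 12167 elements since f is irreducible of degree 3.)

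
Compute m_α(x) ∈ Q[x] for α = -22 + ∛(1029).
m_α(x) = x^3 + 66x^2 + 1452x + 9619

Set β = α + 22 = ∛(1029), so β^3 = 1029. Then (α + 22)^3 - 1029 = 0, i.e. α is a root of g(x) = (x + 22)^3 - 1029 = x^3 + 66x^2 + 1452x + 9619. Since g(x) = h(x + 22) where h(x) = x^3 - 1029, and h is irreducible over Q (because 1029 is not a perfect cube, so h has no rational root, and a monic cubic with no rational root is irreducible), g is also irreducible (irreducibility is preserved under the substitution x → x + 22). Hence m_α(x) = x^3 + 66x^2 + 1452x + 9619.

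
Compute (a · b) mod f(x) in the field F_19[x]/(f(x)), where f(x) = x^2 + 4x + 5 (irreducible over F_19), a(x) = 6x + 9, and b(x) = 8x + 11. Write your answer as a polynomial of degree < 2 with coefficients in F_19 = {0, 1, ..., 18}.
a · b ≡ 3x + 11 (mod f(x))

Multiply in F_19[x]: a(x)·b(x) = (6x + 9)·(8x + 11) = 10x^2 + 5x + 4. This has degree ≥ 2, so divide by f(x) over F_19: 10x^2 + 5x + 4 = (10)·(x^2 + 4x + 5) + (3x + 11). Hence a·b ≡ 3x + 11 (mod f). (F_19[x]/(f) is a field with 19^2 = 361 elements since f is irreducible of degree 2.)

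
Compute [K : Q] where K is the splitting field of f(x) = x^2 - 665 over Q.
[K : Q] = 2

f(x) = x^2 - 665 factors as (x - √665)(x + √665). The splitting field is K = Q(√665). Since 665 is squarefree and > 1, it is not a perfect square, so x^2 - 665 is irreducible over Q and [Q(√665) : Q] = 2. Hence [K : Q] = 2.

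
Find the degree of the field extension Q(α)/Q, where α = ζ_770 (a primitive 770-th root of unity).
[Q(α):Q] = 240

The minimal polynomial of ζ_770 over Q is the 770-th cyclotomic polynomial Φ_770(x), which is irreducible over Q and has degree φ(770) = 240. Hence [Q(α):Q] = φ(770) = 240.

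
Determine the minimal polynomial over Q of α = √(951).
m_α(x) = x^2 - 951

α satisfies α^2 - 951 = 0, so x^2 - 951 annihilates α. Since d = 951 is squarefree and ≠ 1, it is not a perfect square in Q, so x^2 - 951 has no rational root and is therefore irreducible over Q (a degree-2 polynomial over a field is irreducible iff it has no root). Hence m_α(x) = x^2 - 951.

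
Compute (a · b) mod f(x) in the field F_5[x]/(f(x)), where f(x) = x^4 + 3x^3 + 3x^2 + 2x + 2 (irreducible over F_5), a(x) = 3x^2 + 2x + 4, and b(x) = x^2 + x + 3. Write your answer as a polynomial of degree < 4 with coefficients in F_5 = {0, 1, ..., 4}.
a · b ≡ x^3 + x^2 + 4x + 1 (mod f(x))

Multiply in F_5[x]: a(x)·b(x) = (3x^2 + 2x + 4)·(x^2 + x + 3) = 3x^4 + 2. This has degree ≥ 4, so divide by f(x) over F_5: 3x^4 + 2 = (3)·(x^4 + 3x^3 + 3x^2 + 2x + 2) + (x^3 + x^2 + 4x + 1). Hence a·b ≡ x^3 + x^2 + 4x + 1 (mod f). (F_5[x]/(f) is a field with 5^4 = 625 elements since f is irreducible of degree 4.)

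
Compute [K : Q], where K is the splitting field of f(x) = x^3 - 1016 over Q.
[K : Q] = 6

The roots of x^3 - 1016 are ∛1016, ω∛1016, ω^2∛1016 where ω = e^(2πi/3) is a primitive cube root of unity, so K = Q(∛1016, ω). Now [Q(∛1016):Q] = 3 (since 1016 is not a perfect cube, x^3 - 1016 is irreducible) and [Q(ω):Q] = 2. Both 2 and 3 divide [K:Q], and [K:Q] ≤ 3·2 = 6, so [K:Q] = 6. (Equivalently: Q(∛1016) ⊂ R but ω ∉ R, so [K : Q(∛1016)] = 2.)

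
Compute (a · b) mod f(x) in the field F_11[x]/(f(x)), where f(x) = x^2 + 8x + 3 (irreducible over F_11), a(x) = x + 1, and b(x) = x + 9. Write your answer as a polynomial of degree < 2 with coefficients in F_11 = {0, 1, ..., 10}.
a · b ≡ 2x + 6 (mod f(x))

Multiply in F_11[x]: a(x)·b(x) = (x + 1)·(x + 9) = x^2 + 10x + 9. This has degree ≥ 2, so divide by f(x) over F_11: x^2 + 10x + 9 = (1)·(x^2 + 8x + 3) + (2x + 6). Hence a·b ≡ 2x + 6 (mod f). (F_11[x]/(f) is a field with 11^2 = 121 elements since f is irreducible of degree 2.)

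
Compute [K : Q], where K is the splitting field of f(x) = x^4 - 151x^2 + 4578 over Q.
[K : Q] = 4

Solving the quadratic in x^2: x^2 = (151 ± √(151^2 - 4·4578))/2 = (151 ± √4489)/2 = (151 ± 67)/2, giving x^2 = 42 or x^2 = 109. So f(x) = (x^2 - 42)(x^2 - 109) and the roots of f are ±√42, ±√109. Hence the splitting field is K = Q(√42, √109). Since 42 and 109 are distinct squarefree integers > 1, their product 4578 is not a perfect square, so √109 ∉ Q(√42). By the tower law [K:Q] = [Q(√42,√109):Q(√42)] · [Q(√42):Q] = 2 · 2 = 4.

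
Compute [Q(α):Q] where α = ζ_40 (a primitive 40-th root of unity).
[Q(α):Q] = 16

The minimal polynomial of ζ_40 over Q is the 40-th cyclotomic polynomial Φ_40(x), which is irreducible over Q and has degree φ(40) = 16. Hence [Q(α):Q] = φ(40) = 16.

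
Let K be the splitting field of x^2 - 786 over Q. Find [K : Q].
[K : Q] = 2

f(x) = x^2 - 786 factors as (x - √786)(x + √786). The splitting field is K = Q(√786). Since 786 is squarefree and > 1, it is not a perfect square, so x^2 - 786 is irreducible over Q and [Q(√786) : Q] = 2. Hence [K : Q] = 2.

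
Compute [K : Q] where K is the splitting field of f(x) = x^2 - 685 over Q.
[K : Q] = 2

f(x) = x^2 - 685 factors as (x - √685)(x + √685). The splitting field is K = Q(√685). Since 685 is squarefree and > 1, it is not a perfect square, so x^2 - 685 is irreducible over Q and [Q(√685) : Q] = 2. Hence [K : Q] = 2.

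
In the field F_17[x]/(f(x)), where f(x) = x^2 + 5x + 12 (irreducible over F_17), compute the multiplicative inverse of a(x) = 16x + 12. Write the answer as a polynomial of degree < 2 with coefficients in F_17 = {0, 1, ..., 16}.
a(x)^(-1) ≡ 10x (mod f(x))

Since f is irreducible over F_17, F_17[x]/(f) is a field and a(x) ≠ 0 has an inverse. Apply the extended Euclidean algorithm to f(x) and a(x) in F_17[x]: f(x) = (16x)·a(x) + (12). The last nonzero remainder is the constant 12 = gcd(f, a) in F_17. Back-substituting through the division chain expresses 12 = s(x)·a(x) + t(x)·f(x) with s(x) ≡ x (mod f), so (x)·a(x) ≡ 12 (mod f). Multiplying by 12^(-1) ≡ 10 in F_17 gives a(x)^(-1) ≡ 10·(x) ≡ 10x (mod f). Check: (16x + 12)·(10x) = 7x^2 + x ≡ 1 (mod x^2 + 5x + 12).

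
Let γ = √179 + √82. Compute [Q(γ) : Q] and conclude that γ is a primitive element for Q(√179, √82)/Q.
[Q(γ) : Q] = 4 (equivalently, Q(γ) = Q(√179, √82))

Obviously Q(γ) ⊆ Q(√179, √82), and [Q(√179, √82):Q] = 4 (since 179, 82 are distinct squarefree integers > 1 with 14678 not a perfect square). To show equality we compute the minimal polynomial of γ. From γ = √179 + √82: γ^2 = 179 + 2√(14678) + 82 = 261 + 2√(14678), so γ^2 - 261 = 2√(14678); squaring, (γ^2 - 261)^2 = 4·14678, i.e. γ^4 - 522γ^2 + 68121 - 58712 = 0, i.e. γ^4 - 522γ^2 + 9409 = 0. So γ is a root of x^4 - 522x^2 + 9409. This polynomial is irreducible over Q: it has no rational root (each ±√179 ± √82 is irrational), and any factorization into two quadratics over Q would force √(14678) ∈ Q (pairing opposite roots) or √179, √82 ∈ Q (other pairings), all impossible. Hence [Q(γ):Q] = 4 = [Q(√179, √82):Q], so Q(γ) = Q(√179, √82).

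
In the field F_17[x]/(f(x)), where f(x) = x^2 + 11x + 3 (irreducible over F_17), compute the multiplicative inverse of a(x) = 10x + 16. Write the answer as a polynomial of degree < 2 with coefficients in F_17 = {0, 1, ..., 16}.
a(x)^(-1) ≡ 8x + 14 (mod f(x))

Since f is irreducible over F_17, F_17[x]/(f) is a field and a(x) ≠ 0 has an inverse. Apply the extended Euclidean algorithm to f(x) and a(x) in F_17[x]: f(x) = (12x + 4)·a(x) + (7). The last nonzero remainder is the constant 7 = gcd(f, a) in F_17. Back-substituting through the division chain expresses 7 = s(x)·a(x) + t(x)·f(x) with s(x) ≡ 5x + 13 (mod f), so (5x + 13)·a(x) ≡ 7 (mod f). Multiplying by 7^(-1) ≡ 5 in F_17 gives a(x)^(-1) ≡ 5·(5x + 13) ≡ 8x + 14 (mod f). Check: (10x + 16)·(8x + 14) = 12x^2 + 13x + 3 ≡ 1 (mod x^2 + 11x + 3).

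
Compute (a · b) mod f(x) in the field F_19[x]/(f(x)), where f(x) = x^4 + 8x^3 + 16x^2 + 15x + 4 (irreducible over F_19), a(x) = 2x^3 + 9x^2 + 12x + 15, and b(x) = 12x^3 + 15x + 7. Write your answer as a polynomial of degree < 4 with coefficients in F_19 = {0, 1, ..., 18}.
a · b ≡ 11x^3 + 4x + 5 (mod f(x))

Multiply in F_19[x]: a(x)·b(x) = (2x^3 + 9x^2 + 12x + 15)·(12x^3 + 15x + 7) = 5x^6 + 13x^5 + 3x^4 + 6x^3 + 15x^2 + 5x + 10. This has degree ≥ 4, so divide by f(x) over F_19: 5x^6 + 13x^5 + 3x^4 + 6x^3 + 15x^2 + 5x + 10 = (5x^2 + 11x + 6)·(x^4 + 8x^3 + 16x^2 + 15x + 4) + (11x^3 + 4x + 5). Hence a·b ≡ 11x^3 + 4x + 5 (mod f). (F_19[x]/(f) is a field with 19^4 = 130321 elements since f is irreducible of degree 4.)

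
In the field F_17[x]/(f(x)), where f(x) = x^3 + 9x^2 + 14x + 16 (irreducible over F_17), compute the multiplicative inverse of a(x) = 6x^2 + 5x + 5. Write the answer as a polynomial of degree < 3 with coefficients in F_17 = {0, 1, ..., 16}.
a(x)^(-1) ≡ 5x^2 + 6x + 8 (mod f(x))

Since f is irreducible over F_17, F_17[x]/(f) is a field and a(x) ≠ 0 has an inverse. Apply the extended Euclidean algorithm to f(x) and a(x) in F_17[x]: f(x) = (3x + 16)·a(x) + (4x + 4);  a(x) = (10x + 4)·(4x + 4) + (6). The last nonzero remainder is the constant 6 = gcd(f, a) in F_17. Back-substituting through the division chain expresses 6 = s(x)·a(x) + t(x)·f(x) with s(x) ≡ 13x^2 + 2x + 14 (mod f), so (13x^2 + 2x + 14)·a(x) ≡ 6 (mod f). Multiplying by 6^(-1) ≡ 3 in F_17 gives a(x)^(-1) ≡ 3·(13x^2 + 2x + 14) ≡ 5x^2 + 6x + 8 (mod f). Check: (6x^2 + 5x + 5)·(5x^2 + 6x + 8) = 13x^4 + 10x^3 + x^2 + 2x + 6 ≡ 1 (mod x^3 + 9x^2 + 14x + 16).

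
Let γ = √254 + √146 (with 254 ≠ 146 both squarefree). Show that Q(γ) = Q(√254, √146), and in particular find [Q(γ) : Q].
[Q(γ) : Q] = 4 (equivalently, Q(γ) = Q(√254, √146))

Obviously Q(γ) ⊆ Q(√254, √146), and [Q(√254, √146):Q] = 4 (since 254, 146 are distinct squarefree integers > 1 with 37084 not a perfect square). To show equality we compute the minimal polynomial of γ. From γ = √254 + √146: γ^2 = 254 + 2√(37084) + 146 = 400 + 2√(37084), so γ^2 - 400 = 2√(37084); squaring, (γ^2 - 400)^2 = 4·37084, i.e. γ^4 - 800γ^2 + 160000 - 148336 = 0, i.e. γ^4 - 800γ^2 + 11664 = 0. So γ is a root of x^4 - 800x^2 + 11664. This polynomial is irreducible over Q: it has no rational root (each ±√254 ± √146 is irrational), and any factorization into two quadratics over Q would force √(37084) ∈ Q (pairing opposite roots) or √254, √146 ∈ Q (other pairings), all impossible. Hence [Q(γ):Q] = 4 = [Q(√254, √146):Q], so Q(γ) = Q(√254, √146).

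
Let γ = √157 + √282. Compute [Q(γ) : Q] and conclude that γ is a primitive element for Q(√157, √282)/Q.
[Q(γ) : Q] = 4 (equivalently, Q(γ) = Q(√157, √282))

Obviously Q(γ) ⊆ Q(√157, √282), and [Q(√157, √282):Q] = 4 (since 157, 282 are distinct squarefree integers > 1 with 44274 not a perfect square). To show equality we compute the minimal polynomial of γ. From γ = √157 + √282: γ^2 = 157 + 2√(44274) + 282 = 439 + 2√(44274), so γ^2 - 439 = 2√(44274); squaring, (γ^2 - 439)^2 = 4·44274, i.e. γ^4 - 878γ^2 + 192721 - 177096 = 0, i.e. γ^4 - 878γ^2 + 15625 = 0. So γ is a root of x^4 - 878x^2 + 15625. This polynomial is irreducible over Q: it has no rational root (each ±√157 ± √282 is irrational), and any factorization into two quadratics over Q would force √(44274) ∈ Q (pairing opposite roots) or √157, √282 ∈ Q (other pairings), all impossible. Hence [Q(γ):Q] = 4 = [Q(√157, √282):Q], so Q(γ) = Q(√157, √282).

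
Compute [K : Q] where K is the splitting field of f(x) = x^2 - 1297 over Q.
[K : Q] = 2

f(x) = x^2 - 1297 factors as (x - √1297)(x + √1297). The splitting field is K = Q(√1297). Since 1297 is squarefree and > 1, it is not a perfect square, so x^2 - 1297 is irreducible over Q and [Q(√1297) : Q] = 2. Hence [K : Q] = 2.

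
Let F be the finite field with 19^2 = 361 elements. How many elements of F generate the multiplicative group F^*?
There are φ(360) = 96 primitive elements

F_q^* is cyclic of order q - 1 = 360. A cyclic group of order m has exactly φ(m) generators. Here m = 360 = 2^3 · 3^2 · 5, so the number of primitive elements is φ(360) = 96.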